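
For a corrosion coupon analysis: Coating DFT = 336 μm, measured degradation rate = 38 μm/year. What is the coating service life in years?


Service life = thickness / degradation rate
Life = 336 / 38 = 8.8 years

8.8 years


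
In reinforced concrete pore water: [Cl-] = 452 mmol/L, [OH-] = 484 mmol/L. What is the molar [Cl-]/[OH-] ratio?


Threshold parameter = [Cl-] / [OH-] (molar basis; both in mmol/L, so units cancel)
Ratio = 452 / 484 = 0.93

0.93


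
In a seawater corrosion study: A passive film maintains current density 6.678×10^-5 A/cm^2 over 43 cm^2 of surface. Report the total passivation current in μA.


I = i_pass * A, then convert A → μA (×10^6)
I = 6.678×10^-5 * 43 * 10^6 = 2871.54 μA

2871.54 μA


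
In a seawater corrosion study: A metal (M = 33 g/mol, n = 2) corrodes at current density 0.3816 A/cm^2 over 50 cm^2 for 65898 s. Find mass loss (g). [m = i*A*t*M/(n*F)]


Apply Faraday's law: m = i*A*t*M / (n*F)
Total charge passed Q = i*A*t = 0.3816*50*65898 = 1257333.84 C
m = Q*M/(n*F) = 1257333.84*33/(2*96485) = 215.01797 g

215.01797 g


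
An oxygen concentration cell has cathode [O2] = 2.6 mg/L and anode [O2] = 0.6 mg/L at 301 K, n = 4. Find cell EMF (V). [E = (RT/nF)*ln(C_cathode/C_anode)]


Apply the Nernst concentration-cell relation: E = (RT/nF)*ln(C_cathode/C_anode)
RT/nF = 8.314*301/(4*96485) = 0.0064842 V
ln(2.6/0.6) = 1.46634
E = 0.0064842 * 1.46634 = 0.00951 V

0.00951 V


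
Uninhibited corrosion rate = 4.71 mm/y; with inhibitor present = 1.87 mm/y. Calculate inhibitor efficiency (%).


Apply the inhibitor-efficiency definition: IE = (CR_blank − CR_inh)/CR_blank × 100
IE = (4.71 − 1.87) / 4.71 × 100
IE = 2.84 / 4.71 × 100 = 60.3 %

60.3 %


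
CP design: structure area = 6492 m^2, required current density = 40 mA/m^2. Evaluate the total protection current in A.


I = area * current density, then convert mA → A (÷1000)
I = 6492 * 40 / 1000 = 259.68 A

259.68 A


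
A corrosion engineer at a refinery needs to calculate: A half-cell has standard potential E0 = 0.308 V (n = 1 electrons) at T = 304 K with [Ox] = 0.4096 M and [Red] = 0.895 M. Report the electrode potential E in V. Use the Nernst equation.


Apply the Nernst equation: E = E0 + (RT/nF)*ln([Ox]/[Red])
Step 1: RT/nF = 8.314*304/(1*96485) = 0.02619533 V
Step 2: [Ox]/[Red] = 0.4096/0.895 = 0.457654
Step 3: ln(0.457654) = -0.781642
Step 4: correction = 0.02619533 * -0.781642 = -0.02 V
E = 0.308 + -0.02 = 0.288 V

0.288 V


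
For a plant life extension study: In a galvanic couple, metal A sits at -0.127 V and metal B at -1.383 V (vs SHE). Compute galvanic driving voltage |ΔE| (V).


Driving voltage is the absolute potential difference.
|ΔE| = |-0.127 − (-1.383)| = 1.256 V

1.256 V


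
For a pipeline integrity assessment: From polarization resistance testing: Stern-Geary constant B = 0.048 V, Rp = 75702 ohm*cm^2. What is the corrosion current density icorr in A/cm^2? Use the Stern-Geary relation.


Apply the Stern-Geary relation: icorr = B / Rp
icorr = 0.048 / 75702 = 6.341×10^-7 A/cm^2

6.341×10^-7 A/cm^2


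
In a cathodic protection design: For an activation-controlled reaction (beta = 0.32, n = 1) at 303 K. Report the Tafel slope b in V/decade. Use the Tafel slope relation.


Apply the Tafel slope relation: b = 2.303*R*T/(beta*n*F)
Numerator: 2.303 * 8.314 * 303 = 5801.58
Denominator: 0.32 * 1 * 96485 = 30875.2
b = 5801.58 / 30875.2 = 0.1879 V/decade

0.1879 V/decade


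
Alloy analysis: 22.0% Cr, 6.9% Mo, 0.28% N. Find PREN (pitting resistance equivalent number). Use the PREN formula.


Apply the PREN formula: PREN = Cr + 3.3*Mo + 16*N
PREN = 22.0 + 3.3*6.9 + 16*0.28
PREN = 22.0 + 22.77 + 4.48 = 49.25

49.25


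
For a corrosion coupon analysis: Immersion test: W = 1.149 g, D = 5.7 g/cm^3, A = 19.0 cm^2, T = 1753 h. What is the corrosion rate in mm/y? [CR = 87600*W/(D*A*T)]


Apply the mm/y weight-loss relation: CR = 87600 * W / (D * A * T)
Numerator: 87600 * 1.149 = 100652.4
Denominator: 5.7 * 19.0 * 1753 = 189849.9
CR = 100652.4 / 189849.9 = 0.53017 mm/y

0.53017 mm/y


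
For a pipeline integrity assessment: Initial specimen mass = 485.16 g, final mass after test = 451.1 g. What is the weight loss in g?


Weight loss = initial − final
WL = 485.16 − 451.1 = 34.06 g

34.06 g


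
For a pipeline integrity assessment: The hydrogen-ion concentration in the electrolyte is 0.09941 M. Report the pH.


pH = −log10[H+]
pH = −log10(0.09941) = 1.0

1.0


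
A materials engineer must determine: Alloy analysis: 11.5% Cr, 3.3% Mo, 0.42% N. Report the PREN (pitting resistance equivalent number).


Apply the PREN formula: PREN = Cr + 3.3*Mo + 16*N
PREN = 11.5 + 3.3*3.3 + 16*0.42
PREN = 11.5 + 10.89 + 6.72 = 29.11

29.11


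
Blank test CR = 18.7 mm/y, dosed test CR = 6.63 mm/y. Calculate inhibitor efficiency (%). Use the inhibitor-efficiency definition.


Apply the inhibitor-efficiency definition: IE = (CR_blank − CR_inh)/CR_blank × 100
IE = (18.7 − 6.63) / 18.7 × 100
IE = 12.07 / 18.7 × 100 = 64.5 %

64.5 %


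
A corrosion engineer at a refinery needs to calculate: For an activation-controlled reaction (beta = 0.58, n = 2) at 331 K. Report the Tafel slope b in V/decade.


Apply the Tafel slope relation: b = 2.303*R*T/(beta*n*F)
Numerator: 2.303 * 8.314 * 331 = 6337.7
Denominator: 0.58 * 2 * 96485 = 111922.6
b = 6337.7 / 111922.6 = 0.057 V/decade

0.057 V/decade


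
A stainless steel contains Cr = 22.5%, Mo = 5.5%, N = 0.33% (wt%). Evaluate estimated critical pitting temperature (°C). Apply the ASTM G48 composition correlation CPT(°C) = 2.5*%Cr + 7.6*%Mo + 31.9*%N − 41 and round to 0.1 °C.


Apply the ASTM G48 empirical CPT estimate: CPT(°C) = 2.5*%Cr + 7.6*%Mo + 31.9*%N − 41
2.5*22.5 = 56.25; 7.6*5.5 = 41.8; 31.9*0.33 = 10.527
CPT = 56.25 + 41.8 + 10.527 − 41 = 67.577 °C
Rounded to 0.1 °C: CPT ≈ 67.6 °C

67.6 °C


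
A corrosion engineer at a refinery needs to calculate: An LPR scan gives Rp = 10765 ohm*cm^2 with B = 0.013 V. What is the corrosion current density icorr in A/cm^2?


Apply the Stern-Geary relation: icorr = B / Rp
icorr = 0.013 / 10765 = 1.208×10^-6 A/cm^2

1.208×10^-6 A/cm^2


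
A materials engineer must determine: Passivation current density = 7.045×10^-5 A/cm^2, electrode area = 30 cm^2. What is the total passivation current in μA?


I = i_pass * A, then convert A → μA (×10^6)
I = 7.045×10^-5 * 30 * 10^6 = 2113.5 μA

2113.5 μA


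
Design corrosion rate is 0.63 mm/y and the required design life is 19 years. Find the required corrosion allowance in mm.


Corrosion allowance = CR × design life
CA = 0.63 * 19 = 11.97 mm

11.97 mm


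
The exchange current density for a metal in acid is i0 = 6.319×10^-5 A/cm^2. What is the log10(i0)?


i0 = 6.319×10^-5 A/cm^2
log10(i0) = -4.199

-4.199


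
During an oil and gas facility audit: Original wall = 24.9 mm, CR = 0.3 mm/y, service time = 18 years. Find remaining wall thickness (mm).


Remaining wall = original − CR × time
t = 24.9 − 0.3*18 = 24.9 − 5.4 = 19.5 mm

19.5 mm


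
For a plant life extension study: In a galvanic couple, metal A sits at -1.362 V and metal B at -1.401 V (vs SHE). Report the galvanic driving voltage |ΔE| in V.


Driving voltage is the absolute potential difference.
|ΔE| = |-1.362 − (-1.401)| = 0.039 V

0.039 V


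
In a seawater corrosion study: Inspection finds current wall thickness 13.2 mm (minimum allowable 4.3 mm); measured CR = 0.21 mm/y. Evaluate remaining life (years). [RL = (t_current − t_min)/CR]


Apply the remaining-life relation: RL = (t_current − t_min) / CR
RL = (13.2 − 4.3) / 0.21 = 8.9 / 0.21 = 42.4 years

42.4 years


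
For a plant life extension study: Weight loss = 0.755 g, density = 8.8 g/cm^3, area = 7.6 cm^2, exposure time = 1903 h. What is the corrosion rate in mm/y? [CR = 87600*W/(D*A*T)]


Apply the mm/y weight-loss relation: CR = 87600 * W / (D * A * T)
Numerator: 87600 * 0.755 = 66138.0
Denominator: 8.8 * 7.6 * 1903 = 127272.64
CR = 66138.0 / 127272.64 = 0.51966 mm/y

0.51966 mm/y


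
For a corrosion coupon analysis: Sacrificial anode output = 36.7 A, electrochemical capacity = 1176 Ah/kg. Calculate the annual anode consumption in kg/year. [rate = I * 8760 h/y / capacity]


Annual consumption = current * hours per year / capacity
Rate = 36.7 * 8760 / 1176 = 273.4 kg/year

273.4 kg/year


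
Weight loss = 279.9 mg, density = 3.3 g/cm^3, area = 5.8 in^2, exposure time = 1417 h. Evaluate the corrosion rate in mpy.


Apply the mpy weight-loss relation: CR = 534 * W / (D * A * T)
Numerator: 534 * 279.9 = 149466.6
Denominator: 3.3 * 5.8 * 1417 = 27121.38
CR = 149466.6 / 27121.38 = 5.51102 mpy

5.51102 mpy


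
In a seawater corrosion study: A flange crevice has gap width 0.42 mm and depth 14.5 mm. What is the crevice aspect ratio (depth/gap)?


Aspect ratio = depth / gap
Ratio = 14.5 / 0.42 = 34.5

34.5


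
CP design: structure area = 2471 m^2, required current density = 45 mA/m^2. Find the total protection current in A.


I = area * current density, then convert mA → A (÷1000)
I = 2471 * 45 / 1000 = 111.2 A

111.2 A


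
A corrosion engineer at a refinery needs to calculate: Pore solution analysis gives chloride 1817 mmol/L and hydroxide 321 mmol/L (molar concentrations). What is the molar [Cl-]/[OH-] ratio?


Threshold parameter = [Cl-] / [OH-] (molar basis; both in mmol/L, so units cancel)
Ratio = 1817 / 321 = 5.66

5.66


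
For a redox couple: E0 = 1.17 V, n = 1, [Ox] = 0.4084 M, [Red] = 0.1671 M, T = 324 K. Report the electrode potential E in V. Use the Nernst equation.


Apply the Nernst equation: E = E0 + (RT/nF)*ln([Ox]/[Red])
Step 1: RT/nF = 8.314*324/(1*96485) = 0.0279187 V
Step 2: [Ox]/[Red] = 0.4084/0.1671 = 2.444045
Step 3: ln(2.444045) = 0.893654
Step 4: correction = 0.0279187 * 0.893654 = 0.025 V
E = 1.17 + 0.025 = 1.195 V

1.195 V


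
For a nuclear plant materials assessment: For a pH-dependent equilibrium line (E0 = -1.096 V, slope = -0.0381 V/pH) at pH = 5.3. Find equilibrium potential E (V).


Apply the Pourbaix line equation: E = E0 + slope*pH
E = -1.096 + (-0.0381)*5.3 = -1.096 + (-0.20193) = -1.29793 V
Rounded to 3 decimal places: E = -1.298 V

-1.298 V


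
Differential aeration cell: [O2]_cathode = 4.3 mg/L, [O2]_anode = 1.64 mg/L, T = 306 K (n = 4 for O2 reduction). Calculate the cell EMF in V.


Apply the Nernst concentration-cell relation: E = (RT/nF)*ln(C_cathode/C_anode)
RT/nF = 8.314*306/(4*96485) = 0.00659192 V
ln(4.3/1.64) = 0.96392
E = 0.00659192 * 0.96392 = 0.00635 V

0.00635 V


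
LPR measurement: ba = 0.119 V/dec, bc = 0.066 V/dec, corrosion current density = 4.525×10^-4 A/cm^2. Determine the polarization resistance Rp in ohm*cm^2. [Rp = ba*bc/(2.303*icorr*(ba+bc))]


Apply the Stern-Geary equation: Rp = ba*bc / (2.303*icorr*(ba+bc))
ba*bc = 0.119*0.066 = 0.007854
ba+bc = 0.185; 2.303*icorr*(ba+bc) = 2.303*4.525×10^-4*0.185 = 1.9278989×10^-4
Rp = 0.007854 / 1.9278989×10^-4 = 40.74 ohm*cm^2

40.74 ohm*cm^2


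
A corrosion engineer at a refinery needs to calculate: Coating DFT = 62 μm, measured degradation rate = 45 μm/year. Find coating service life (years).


Service life = thickness / degradation rate
Life = 62 / 45 = 1.4 years

1.4 years


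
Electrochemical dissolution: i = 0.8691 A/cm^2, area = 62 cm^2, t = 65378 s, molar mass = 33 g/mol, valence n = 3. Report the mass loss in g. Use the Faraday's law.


Apply Faraday's law: m = i*A*t*M / (n*F)
Total charge passed Q = i*A*t = 0.8691*62*65378 = 3522841.2276 C
m = Q*M/(n*F) = 3522841.2276*33/(3*96485) = 401.6298 g

401.6298 g


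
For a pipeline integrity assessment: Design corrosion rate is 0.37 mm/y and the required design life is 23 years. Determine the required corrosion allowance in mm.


Corrosion allowance = CR × design life
CA = 0.37 * 23 = 8.51 mm

8.51 mm


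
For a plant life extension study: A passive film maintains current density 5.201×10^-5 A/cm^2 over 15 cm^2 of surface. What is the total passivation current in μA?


I = i_pass * A, then convert A → μA (×10^6)
I = 5.201×10^-5 * 15 * 10^6 = 780.15 μA

780.15 μA


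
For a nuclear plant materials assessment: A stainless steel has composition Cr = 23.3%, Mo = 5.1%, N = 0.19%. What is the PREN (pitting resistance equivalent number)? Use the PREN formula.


Apply the PREN formula: PREN = Cr + 3.3*Mo + 16*N
PREN = 23.3 + 3.3*5.1 + 16*0.19
PREN = 23.3 + 16.83 + 3.04 = 43.17

43.17


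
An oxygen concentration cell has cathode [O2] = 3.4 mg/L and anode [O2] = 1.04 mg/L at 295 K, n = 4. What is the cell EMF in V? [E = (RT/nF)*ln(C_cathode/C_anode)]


Apply the Nernst concentration-cell relation: E = (RT/nF)*ln(C_cathode/C_anode)
RT/nF = 8.314*295/(4*96485) = 0.00635495 V
ln(3.4/1.04) = 1.18455
E = 0.00635495 * 1.18455 = 0.00753 V

0.00753 V


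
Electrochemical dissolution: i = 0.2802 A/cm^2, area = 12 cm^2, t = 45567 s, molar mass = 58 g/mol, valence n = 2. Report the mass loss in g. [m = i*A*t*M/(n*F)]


Apply Faraday's law: m = i*A*t*M / (n*F)
Total charge passed Q = i*A*t = 0.2802*12*45567 = 153214.4808 C
m = Q*M/(n*F) = 153214.4808*58/(2*96485) = 46.0509 g

46.0509 g


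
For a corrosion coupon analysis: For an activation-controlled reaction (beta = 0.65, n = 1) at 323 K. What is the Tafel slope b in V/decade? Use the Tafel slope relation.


Apply the Tafel slope relation: b = 2.303*R*T/(beta*n*F)
Numerator: 2.303 * 8.314 * 323 = 6184.53
Denominator: 0.65 * 1 * 96485 = 62715.25
b = 6184.53 / 62715.25 = 0.099 V/decade

0.099 V/decade


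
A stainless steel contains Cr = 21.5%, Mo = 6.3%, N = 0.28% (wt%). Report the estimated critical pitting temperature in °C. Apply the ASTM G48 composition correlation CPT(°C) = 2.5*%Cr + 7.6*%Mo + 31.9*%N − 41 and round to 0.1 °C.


Apply the ASTM G48 empirical CPT estimate: CPT(°C) = 2.5*%Cr + 7.6*%Mo + 31.9*%N − 41
2.5*21.5 = 53.75; 7.6*6.3 = 47.88; 31.9*0.28 = 8.932
CPT = 53.75 + 47.88 + 8.932 − 41 = 69.562 °C
Rounded to 0.1 °C: CPT ≈ 69.6 °C

69.6 °C


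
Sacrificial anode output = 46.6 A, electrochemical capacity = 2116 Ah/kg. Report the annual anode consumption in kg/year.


Annual consumption = current * hours per year / capacity
Rate = 46.6 * 8760 / 2116 = 192.9 kg/year

192.9 kg/year


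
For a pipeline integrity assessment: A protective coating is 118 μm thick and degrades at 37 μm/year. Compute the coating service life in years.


Service life = thickness / degradation rate
Life = 118 / 37 = 3.2 years

3.2 years


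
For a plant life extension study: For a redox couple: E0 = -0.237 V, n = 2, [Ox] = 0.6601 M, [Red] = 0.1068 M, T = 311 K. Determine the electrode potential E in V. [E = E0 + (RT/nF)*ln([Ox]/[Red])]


Apply the Nernst equation: E = E0 + (RT/nF)*ln([Ox]/[Red])
Step 1: RT/nF = 8.314*311/(2*96485) = 0.01339925 V
Step 2: [Ox]/[Red] = 0.6601/0.1068 = 6.180712
Step 3: ln(6.180712) = 1.821433
Step 4: correction = 0.01339925 * 1.821433 = 0.024 V
E = -0.237 + 0.024 = -0.213 V

-0.213 V


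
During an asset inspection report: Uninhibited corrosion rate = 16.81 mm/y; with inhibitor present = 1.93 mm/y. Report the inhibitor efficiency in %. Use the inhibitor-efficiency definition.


Apply the inhibitor-efficiency definition: IE = (CR_blank − CR_inh)/CR_blank × 100
IE = (16.81 − 1.93) / 16.81 × 100
IE = 14.88 / 16.81 × 100 = 88.5 %

88.5 %


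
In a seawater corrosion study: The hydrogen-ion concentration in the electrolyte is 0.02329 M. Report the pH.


pH = −log10[H+]
pH = −log10(0.02329) = 1.63

1.63


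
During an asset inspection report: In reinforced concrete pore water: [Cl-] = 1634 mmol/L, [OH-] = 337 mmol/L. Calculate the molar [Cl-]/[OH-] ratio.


Threshold parameter = [Cl-] / [OH-] (molar basis; both in mmol/L, so units cancel)
Ratio = 1634 / 337 = 4.85

4.85


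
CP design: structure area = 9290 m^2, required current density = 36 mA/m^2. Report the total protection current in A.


I = area * current density, then convert mA → A (÷1000)
I = 9290 * 36 / 1000 = 334.44 A

334.44 A


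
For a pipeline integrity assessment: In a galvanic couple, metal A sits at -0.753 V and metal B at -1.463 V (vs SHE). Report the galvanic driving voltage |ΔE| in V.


Driving voltage is the absolute potential difference.
|ΔE| = |-0.753 − (-1.463)| = 0.71 V

0.71 V


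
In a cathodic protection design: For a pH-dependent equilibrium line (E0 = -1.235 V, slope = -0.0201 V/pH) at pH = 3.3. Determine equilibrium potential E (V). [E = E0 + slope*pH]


Apply the Pourbaix line equation: E = E0 + slope*pH
E = -1.235 + (-0.0201)*3.3 = -1.235 + (-0.06633) = -1.30133 V
Rounded to 4 decimal places: E = -1.3013 V

-1.3013 V


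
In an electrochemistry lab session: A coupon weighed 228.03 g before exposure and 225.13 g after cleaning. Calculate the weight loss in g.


Weight loss = initial − final
WL = 228.03 − 225.13 = 2.9 g

2.9 g


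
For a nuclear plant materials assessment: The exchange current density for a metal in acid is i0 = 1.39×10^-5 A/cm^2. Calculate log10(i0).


i0 = 1.39×10^-5 A/cm^2
log10(i0) = -4.857

-4.857


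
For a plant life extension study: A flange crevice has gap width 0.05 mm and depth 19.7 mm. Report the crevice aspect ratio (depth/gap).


Aspect ratio = depth / gap
Ratio = 19.7 / 0.05 = 394.0

394.0


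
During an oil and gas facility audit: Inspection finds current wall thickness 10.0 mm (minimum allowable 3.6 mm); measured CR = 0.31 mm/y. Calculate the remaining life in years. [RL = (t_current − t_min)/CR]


Apply the remaining-life relation: RL = (t_current − t_min) / CR
RL = (10.0 − 3.6) / 0.31 = 6.4 / 0.31 = 20.6 years

20.6 years


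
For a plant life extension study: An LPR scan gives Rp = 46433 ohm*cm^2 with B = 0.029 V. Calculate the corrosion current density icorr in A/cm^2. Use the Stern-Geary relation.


Apply the Stern-Geary relation: icorr = B / Rp
icorr = 0.029 / 46433 = 6.246×10^-7 A/cm^2

6.246×10^-7 A/cm^2


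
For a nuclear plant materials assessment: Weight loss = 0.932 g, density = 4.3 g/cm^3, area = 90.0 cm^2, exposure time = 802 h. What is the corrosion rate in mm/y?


Apply the mm/y weight-loss relation: CR = 87600 * W / (D * A * T)
Numerator: 87600 * 0.932 = 81643.2
Denominator: 4.3 * 90.0 * 802 = 310374.0
CR = 81643.2 / 310374.0 = 0.263 mm/y

0.263 mm/y


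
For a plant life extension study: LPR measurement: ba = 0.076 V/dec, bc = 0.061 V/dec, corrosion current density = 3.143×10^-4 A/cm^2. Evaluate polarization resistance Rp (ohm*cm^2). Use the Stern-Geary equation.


Apply the Stern-Geary equation: Rp = ba*bc / (2.303*icorr*(ba+bc))
ba*bc = 0.076*0.061 = 0.004636
ba+bc = 0.137; 2.303*icorr*(ba+bc) = 2.303*3.143×10^-4*0.137 = 9.9165107×10^-5
Rp = 0.004636 / 9.9165107×10^-5 = 46.8 ohm*cm^2

46.8 ohm*cm^2


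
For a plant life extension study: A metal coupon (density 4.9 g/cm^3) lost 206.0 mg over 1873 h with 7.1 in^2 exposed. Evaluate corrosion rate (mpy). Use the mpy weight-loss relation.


Apply the mpy weight-loss relation: CR = 534 * W / (D * A * T)
Numerator: 534 * 206.0 = 110004.0
Denominator: 4.9 * 7.1 * 1873 = 65161.67
CR = 110004.0 / 65161.67 = 1.68817 mpy

1.68817 mpy


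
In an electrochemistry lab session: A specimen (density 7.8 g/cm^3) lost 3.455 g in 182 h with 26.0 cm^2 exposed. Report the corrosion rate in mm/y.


Apply the mm/y weight-loss relation: CR = 87600 * W / (D * A * T)
Numerator: 87600 * 3.455 = 302658.0
Denominator: 7.8 * 26.0 * 182 = 36909.6
CR = 302658.0 / 36909.6 = 8.19998 mm/y

8.19998 mm/y


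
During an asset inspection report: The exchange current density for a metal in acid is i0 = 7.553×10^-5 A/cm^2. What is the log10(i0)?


i0 = 7.553×10^-5 A/cm^2
log10(i0) = -4.122

-4.122


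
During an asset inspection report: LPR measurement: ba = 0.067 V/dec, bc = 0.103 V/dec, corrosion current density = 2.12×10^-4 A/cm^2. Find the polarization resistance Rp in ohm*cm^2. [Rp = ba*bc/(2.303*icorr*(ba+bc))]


Apply the Stern-Geary equation: Rp = ba*bc / (2.303*icorr*(ba+bc))
ba*bc = 0.067*0.103 = 0.006901
ba+bc = 0.17; 2.303*icorr*(ba+bc) = 2.303*2.12×10^-4*0.17 = 8.300012×10^-5
Rp = 0.006901 / 8.300012×10^-5 = 83.14 ohm*cm^2

83.14 ohm*cm^2


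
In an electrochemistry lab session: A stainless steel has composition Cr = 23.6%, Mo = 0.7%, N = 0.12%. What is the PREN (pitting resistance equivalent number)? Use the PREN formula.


Apply the PREN formula: PREN = Cr + 3.3*Mo + 16*N
PREN = 23.6 + 3.3*0.7 + 16*0.12
PREN = 23.6 + 2.31 + 1.92 = 27.83

27.83


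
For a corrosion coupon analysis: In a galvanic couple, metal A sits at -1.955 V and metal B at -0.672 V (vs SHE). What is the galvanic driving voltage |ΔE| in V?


Driving voltage is the absolute potential difference.
|ΔE| = |-1.955 − (-0.672)| = 1.283 V

1.283 V


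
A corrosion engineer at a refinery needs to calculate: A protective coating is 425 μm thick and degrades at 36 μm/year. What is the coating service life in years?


Service life = thickness / degradation rate
Life = 425 / 36 = 11.8 years

11.8 years


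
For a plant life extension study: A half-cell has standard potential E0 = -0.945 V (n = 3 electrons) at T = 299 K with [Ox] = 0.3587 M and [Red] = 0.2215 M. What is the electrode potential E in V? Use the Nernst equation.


Apply the Nernst equation: E = E0 + (RT/nF)*ln([Ox]/[Red])
Step 1: RT/nF = 8.314*299/(3*96485) = 0.00858816 V
Step 2: [Ox]/[Red] = 0.3587/0.2215 = 1.619413
Step 3: ln(1.619413) = 0.482064
Step 4: correction = 0.00858816 * 0.482064 = 0.004 V
E = -0.945 + 0.004 = -0.941 V

-0.941 V


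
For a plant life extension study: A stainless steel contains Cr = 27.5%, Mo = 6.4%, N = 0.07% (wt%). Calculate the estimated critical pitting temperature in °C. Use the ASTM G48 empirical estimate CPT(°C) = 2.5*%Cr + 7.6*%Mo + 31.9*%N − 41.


Apply the ASTM G48 empirical CPT estimate: CPT(°C) = 2.5*%Cr + 7.6*%Mo + 31.9*%N − 41
2.5*27.5 = 68.75; 7.6*6.4 = 48.64; 31.9*0.07 = 2.233
CPT = 68.75 + 48.64 + 2.233 − 41 = 78.623 °C
Rounded to 0.1 °C: CPT ≈ 78.6 °C

78.6 °C


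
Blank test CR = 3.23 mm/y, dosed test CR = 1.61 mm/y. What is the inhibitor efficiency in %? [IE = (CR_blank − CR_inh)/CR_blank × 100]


Apply the inhibitor-efficiency definition: IE = (CR_blank − CR_inh)/CR_blank × 100
IE = (3.23 − 1.61) / 3.23 × 100
IE = 1.62 / 3.23 × 100 = 50.2 %

50.2 %


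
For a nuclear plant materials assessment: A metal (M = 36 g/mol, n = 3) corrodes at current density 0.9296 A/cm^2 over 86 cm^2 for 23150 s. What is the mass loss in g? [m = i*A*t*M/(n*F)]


Apply Faraday's law: m = i*A*t*M / (n*F)
Total charge passed Q = i*A*t = 0.9296*86*23150 = 1850740.64 C
m = Q*M/(n*F) = 1850740.64*36/(3*96485) = 230.17969 g

230.17969 g


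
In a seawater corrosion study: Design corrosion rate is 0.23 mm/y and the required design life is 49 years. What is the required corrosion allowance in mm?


Corrosion allowance = CR × design life
CA = 0.23 * 49 = 11.27 mm

11.27 mm


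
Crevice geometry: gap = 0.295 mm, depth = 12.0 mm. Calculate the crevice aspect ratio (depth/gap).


Aspect ratio = depth / gap
Ratio = 12.0 / 0.295 = 40.7

40.7


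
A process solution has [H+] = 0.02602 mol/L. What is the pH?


pH = −log10[H+]
pH = −log10(0.02602) = 1.58

1.58


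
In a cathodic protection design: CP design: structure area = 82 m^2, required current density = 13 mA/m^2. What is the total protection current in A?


I = area * current density, then convert mA → A (÷1000)
I = 82 * 13 / 1000 = 1.07 A

1.07 A


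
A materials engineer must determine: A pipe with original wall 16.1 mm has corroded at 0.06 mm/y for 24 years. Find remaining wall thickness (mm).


Remaining wall = original − CR × time
t = 16.1 − 0.06*24 = 16.1 − 1.44 = 14.66 mm

14.66 mm


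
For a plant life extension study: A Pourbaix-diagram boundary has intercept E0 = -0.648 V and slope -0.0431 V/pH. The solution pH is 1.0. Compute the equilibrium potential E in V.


Apply the Pourbaix line equation: E = E0 + slope*pH
E = -0.648 + (-0.0431)*1.0 = -0.648 + (-0.0431) = -0.6911 V
Rounded to 3 decimal places: E = -0.691 V

-0.691 V


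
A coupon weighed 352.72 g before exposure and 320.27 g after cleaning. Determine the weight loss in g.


Weight loss = initial − final
WL = 352.72 − 320.27 = 32.45 g

32.45 g


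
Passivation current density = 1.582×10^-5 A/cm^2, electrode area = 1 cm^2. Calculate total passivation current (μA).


I = i_pass * A, then convert A → μA (×10^6)
I = 1.582×10^-5 * 1 * 10^6 = 15.82 μA

15.82 μA


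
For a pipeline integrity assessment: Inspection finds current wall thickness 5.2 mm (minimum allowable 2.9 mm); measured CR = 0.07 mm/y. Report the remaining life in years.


Apply the remaining-life relation: RL = (t_current − t_min) / CR
RL = (5.2 − 2.9) / 0.07 = 2.3 / 0.07 = 32.9 years

32.9 years


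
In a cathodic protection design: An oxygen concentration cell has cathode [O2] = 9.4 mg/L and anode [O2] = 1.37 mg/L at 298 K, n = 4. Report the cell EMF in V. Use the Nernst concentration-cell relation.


Apply the Nernst concentration-cell relation: E = (RT/nF)*ln(C_cathode/C_anode)
RT/nF = 8.314*298/(4*96485) = 0.00641958 V
ln(9.4/1.37) = 1.9259
E = 0.00641958 * 1.9259 = 0.01236 V

0.01236 V


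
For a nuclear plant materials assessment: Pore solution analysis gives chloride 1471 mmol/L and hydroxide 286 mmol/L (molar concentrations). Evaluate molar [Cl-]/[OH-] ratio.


Threshold parameter = [Cl-] / [OH-] (molar basis; both in mmol/L, so units cancel)
Ratio = 1471 / 286 = 5.14

5.14


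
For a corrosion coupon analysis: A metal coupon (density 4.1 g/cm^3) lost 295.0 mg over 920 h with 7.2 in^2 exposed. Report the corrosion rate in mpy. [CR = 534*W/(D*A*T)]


Apply the mpy weight-loss relation: CR = 534 * W / (D * A * T)
Numerator: 534 * 295.0 = 157530.0
Denominator: 4.1 * 7.2 * 920 = 27158.4
CR = 157530.0 / 27158.4 = 5.8 mpy

5.8 mpy


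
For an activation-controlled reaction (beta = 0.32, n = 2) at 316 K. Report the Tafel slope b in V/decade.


Apply the Tafel slope relation: b = 2.303*R*T/(beta*n*F)
Numerator: 2.303 * 8.314 * 316 = 6050.5
Denominator: 0.32 * 2 * 96485 = 61750.4
b = 6050.5 / 61750.4 = 0.098 V/decade

0.098 V/decade


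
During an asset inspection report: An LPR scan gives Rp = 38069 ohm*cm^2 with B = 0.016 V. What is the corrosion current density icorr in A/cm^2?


Apply the Stern-Geary relation: icorr = B / Rp
icorr = 0.016 / 38069 = 4.203×10^-7 A/cm^2

4.203×10^-7 A/cm^2


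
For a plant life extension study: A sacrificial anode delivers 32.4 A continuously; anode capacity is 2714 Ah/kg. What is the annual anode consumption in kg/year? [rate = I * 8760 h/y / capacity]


Annual consumption = current * hours per year / capacity
Rate = 32.4 * 8760 / 2714 = 104.6 kg/year

104.6 kg/year


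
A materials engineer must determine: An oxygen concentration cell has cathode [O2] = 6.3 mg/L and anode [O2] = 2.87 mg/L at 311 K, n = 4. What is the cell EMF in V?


Apply the Nernst concentration-cell relation: E = (RT/nF)*ln(C_cathode/C_anode)
RT/nF = 8.314*311/(4*96485) = 0.00669963 V
ln(6.3/2.87) = 0.78624
E = 0.00669963 * 0.78624 = 0.00527 V

0.00527 V


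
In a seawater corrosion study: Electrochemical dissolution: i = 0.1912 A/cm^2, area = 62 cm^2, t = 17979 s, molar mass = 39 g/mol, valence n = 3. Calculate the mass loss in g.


Apply Faraday's law: m = i*A*t*M / (n*F)
Total charge passed Q = i*A*t = 0.1912*62*17979 = 213130.2576 C
m = Q*M/(n*F) = 213130.2576*39/(3*96485) = 28.71631 g

28.71631 g


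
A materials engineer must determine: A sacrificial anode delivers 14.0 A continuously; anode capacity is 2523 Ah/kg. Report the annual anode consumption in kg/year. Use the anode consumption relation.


Annual consumption = current * hours per year / capacity
Rate = 14.0 * 8760 / 2523 = 48.6 kg/year

48.6 kg/year


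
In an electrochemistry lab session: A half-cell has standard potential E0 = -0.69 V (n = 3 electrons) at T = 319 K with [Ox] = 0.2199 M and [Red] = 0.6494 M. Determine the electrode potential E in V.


Apply the Nernst equation: E = E0 + (RT/nF)*ln([Ox]/[Red])
Step 1: RT/nF = 8.314*319/(3*96485) = 0.00916262 V
Step 2: [Ox]/[Red] = 0.2199/0.6494 = 0.33862
Step 3: ln(0.33862) = -1.082877
Step 4: correction = 0.00916262 * -1.082877 = -0.0099 V
E = -0.69 + -0.0099 = -0.6999 V

-0.6999 V


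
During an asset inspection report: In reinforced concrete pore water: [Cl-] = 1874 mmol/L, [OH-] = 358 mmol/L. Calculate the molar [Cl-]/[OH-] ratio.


Threshold parameter = [Cl-] / [OH-] (molar basis; both in mmol/L, so units cancel)
Ratio = 1874 / 358 = 5.23

5.23


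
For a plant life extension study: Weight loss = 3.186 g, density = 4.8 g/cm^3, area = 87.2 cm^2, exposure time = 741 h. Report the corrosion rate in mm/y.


Apply the mm/y weight-loss relation: CR = 87600 * W / (D * A * T)
Numerator: 87600 * 3.186 = 279093.6
Denominator: 4.8 * 87.2 * 741 = 310152.96
CR = 279093.6 / 310152.96 = 0.899858 mm/y

0.899858 mm/y


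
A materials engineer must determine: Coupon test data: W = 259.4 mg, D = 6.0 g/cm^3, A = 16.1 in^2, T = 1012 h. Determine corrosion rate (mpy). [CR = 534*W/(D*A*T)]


Apply the mpy weight-loss relation: CR = 534 * W / (D * A * T)
Numerator: 534 * 259.4 = 138519.6
Denominator: 6.0 * 16.1 * 1012 = 97759.2
CR = 138519.6 / 97759.2 = 1.41695 mpy

1.41695 mpy


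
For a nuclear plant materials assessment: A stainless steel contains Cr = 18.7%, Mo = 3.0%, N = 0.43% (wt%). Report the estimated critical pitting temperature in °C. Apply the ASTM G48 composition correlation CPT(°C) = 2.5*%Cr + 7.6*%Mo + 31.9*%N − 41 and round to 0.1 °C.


Apply the ASTM G48 empirical CPT estimate: CPT(°C) = 2.5*%Cr + 7.6*%Mo + 31.9*%N − 41
2.5*18.7 = 46.75; 7.6*3.0 = 22.8; 31.9*0.43 = 13.717
CPT = 46.75 + 22.8 + 13.717 − 41 = 42.267 °C
Rounded to 0.1 °C: CPT ≈ 42.3 °C

42.3 °C


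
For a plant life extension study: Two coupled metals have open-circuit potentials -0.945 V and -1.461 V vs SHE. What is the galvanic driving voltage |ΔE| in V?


Driving voltage is the absolute potential difference.
|ΔE| = |-0.945 − (-1.461)| = 0.516 V

0.516 V


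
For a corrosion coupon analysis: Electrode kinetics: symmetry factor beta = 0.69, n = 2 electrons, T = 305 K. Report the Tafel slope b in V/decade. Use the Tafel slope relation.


Apply the Tafel slope relation: b = 2.303*R*T/(beta*n*F)
Numerator: 2.303 * 8.314 * 305 = 5839.88
Denominator: 0.69 * 2 * 96485 = 133149.3
b = 5839.88 / 133149.3 = 0.044 V/decade

0.044 V/decade


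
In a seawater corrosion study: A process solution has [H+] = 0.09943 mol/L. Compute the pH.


pH = −log10[H+]
pH = −log10(0.09943) = 1.0

1.0


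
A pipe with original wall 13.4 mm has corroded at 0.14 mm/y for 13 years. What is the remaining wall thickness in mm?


Remaining wall = original − CR × time
t = 13.4 − 0.14*13 = 13.4 − 1.82 = 11.58 mm

11.58 mm


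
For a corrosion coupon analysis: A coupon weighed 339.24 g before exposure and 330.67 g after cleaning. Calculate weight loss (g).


Weight loss = initial − final
WL = 339.24 − 330.67 = 8.57 g

8.57 g


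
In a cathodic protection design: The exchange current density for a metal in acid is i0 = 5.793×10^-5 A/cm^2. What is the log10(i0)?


i0 = 5.793×10^-5 A/cm^2
log10(i0) = -4.237

-4.237


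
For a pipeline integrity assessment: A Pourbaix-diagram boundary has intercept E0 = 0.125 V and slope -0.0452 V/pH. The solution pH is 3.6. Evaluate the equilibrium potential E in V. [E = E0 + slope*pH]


Apply the Pourbaix line equation: E = E0 + slope*pH
E = 0.125 + (-0.0452)*3.6 = 0.125 + (-0.16272) = -0.03772 V
Rounded to 3 decimal places: E = -0.038 V

-0.038 V


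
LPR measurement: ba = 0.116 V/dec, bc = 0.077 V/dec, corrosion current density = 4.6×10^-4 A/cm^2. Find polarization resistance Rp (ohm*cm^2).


Apply the Stern-Geary equation: Rp = ba*bc / (2.303*icorr*(ba+bc))
ba*bc = 0.116*0.077 = 0.008932
ba+bc = 0.193; 2.303*icorr*(ba+bc) = 2.303*4.6×10^-4*0.193 = 2.0446034×10^-4
Rp = 0.008932 / 2.0446034×10^-4 = 43.7 ohm*cm^2

43.7 ohm*cm^2


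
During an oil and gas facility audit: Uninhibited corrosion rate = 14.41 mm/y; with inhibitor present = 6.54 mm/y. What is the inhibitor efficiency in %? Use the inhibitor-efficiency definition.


Apply the inhibitor-efficiency definition: IE = (CR_blank − CR_inh)/CR_blank × 100
IE = (14.41 − 6.54) / 14.41 × 100
IE = 7.87 / 14.41 × 100 = 54.6 %

54.6 %


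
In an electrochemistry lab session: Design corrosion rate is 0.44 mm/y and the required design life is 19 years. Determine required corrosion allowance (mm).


Corrosion allowance = CR × design life
CA = 0.44 * 19 = 8.36 mm

8.36 mm


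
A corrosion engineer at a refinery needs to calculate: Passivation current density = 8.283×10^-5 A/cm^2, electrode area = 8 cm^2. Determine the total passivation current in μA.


I = i_pass * A, then convert A → μA (×10^6)
I = 8.283×10^-5 * 8 * 10^6 = 662.64 μA

662.64 μA


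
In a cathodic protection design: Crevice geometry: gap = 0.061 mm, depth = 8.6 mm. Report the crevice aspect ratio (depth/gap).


Aspect ratio = depth / gap
Ratio = 8.6 / 0.061 = 141.0

141.0


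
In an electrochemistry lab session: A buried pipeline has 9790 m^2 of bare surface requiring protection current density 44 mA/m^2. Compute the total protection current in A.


I = area * current density, then convert mA → A (÷1000)
I = 9790 * 44 / 1000 = 430.76 A

430.76 A


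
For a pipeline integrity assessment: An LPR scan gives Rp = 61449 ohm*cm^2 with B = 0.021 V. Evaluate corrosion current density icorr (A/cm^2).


Apply the Stern-Geary relation: icorr = B / Rp
icorr = 0.021 / 61449 = 3.417×10^-7 A/cm^2

3.417×10^-7 A/cm^2


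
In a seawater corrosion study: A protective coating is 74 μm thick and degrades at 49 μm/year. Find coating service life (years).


Service life = thickness / degradation rate
Life = 74 / 49 = 1.5 years

1.5 years


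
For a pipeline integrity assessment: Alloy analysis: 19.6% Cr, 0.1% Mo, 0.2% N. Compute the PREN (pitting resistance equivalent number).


Apply the PREN formula: PREN = Cr + 3.3*Mo + 16*N
PREN = 19.6 + 3.3*0.1 + 16*0.2
PREN = 19.6 + 0.33 + 3.2 = 23.13

23.13


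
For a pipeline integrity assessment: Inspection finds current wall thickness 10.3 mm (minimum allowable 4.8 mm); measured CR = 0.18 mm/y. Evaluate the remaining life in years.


Apply the remaining-life relation: RL = (t_current − t_min) / CR
RL = (10.3 − 4.8) / 0.18 = 5.5 / 0.18 = 30.6 years

30.6 years


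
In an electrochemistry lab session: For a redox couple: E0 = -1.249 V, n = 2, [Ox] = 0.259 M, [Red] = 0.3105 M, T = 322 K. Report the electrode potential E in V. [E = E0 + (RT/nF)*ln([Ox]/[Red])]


Apply the Nernst equation: E = E0 + (RT/nF)*ln([Ox]/[Red])
Step 1: RT/nF = 8.314*322/(2*96485) = 0.01387318 V
Step 2: [Ox]/[Red] = 0.259/0.3105 = 0.834138
Step 3: ln(0.834138) = -0.181356
Step 4: correction = 0.01387318 * -0.181356 = -0.0025 V
E = -1.249 + -0.0025 = -1.2515 V

-1.2515 V


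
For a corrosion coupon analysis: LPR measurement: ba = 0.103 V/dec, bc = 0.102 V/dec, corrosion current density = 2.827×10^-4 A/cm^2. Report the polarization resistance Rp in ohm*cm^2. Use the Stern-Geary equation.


Apply the Stern-Geary equation: Rp = ba*bc / (2.303*icorr*(ba+bc))
ba*bc = 0.103*0.102 = 0.010506
ba+bc = 0.205; 2.303*icorr*(ba+bc) = 2.303*2.827×10^-4*0.205 = 1.3346691×10^-4
Rp = 0.010506 / 1.3346691×10^-4 = 78.7 ohm*cm^2

78.7 ohm*cm^2


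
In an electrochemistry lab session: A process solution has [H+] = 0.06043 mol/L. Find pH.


pH = −log10[H+]
pH = −log10(0.06043) = 1.22

1.22


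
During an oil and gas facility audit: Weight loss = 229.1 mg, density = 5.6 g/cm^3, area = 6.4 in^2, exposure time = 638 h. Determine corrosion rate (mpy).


Apply the mpy weight-loss relation: CR = 534 * W / (D * A * T)
Numerator: 534 * 229.1 = 122339.4
Denominator: 5.6 * 6.4 * 638 = 22865.92
CR = 122339.4 / 22865.92 = 5.35 mpy

5.35 mpy


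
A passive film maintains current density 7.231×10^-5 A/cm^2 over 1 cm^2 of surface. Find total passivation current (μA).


I = i_pass * A, then convert A → μA (×10^6)
I = 7.231×10^-5 * 1 * 10^6 = 72.31 μA

72.31 μA


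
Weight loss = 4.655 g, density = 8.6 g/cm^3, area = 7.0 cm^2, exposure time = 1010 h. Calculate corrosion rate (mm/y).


Apply the mm/y weight-loss relation: CR = 87600 * W / (D * A * T)
Numerator: 87600 * 4.655 = 407778.0
Denominator: 8.6 * 7.0 * 1010 = 60802.0
CR = 407778.0 / 60802.0 = 6.7067 mm/y

6.7067 mm/y


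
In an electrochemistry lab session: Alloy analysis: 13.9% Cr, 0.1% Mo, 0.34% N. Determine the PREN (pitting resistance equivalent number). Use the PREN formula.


Apply the PREN formula: PREN = Cr + 3.3*Mo + 16*N
PREN = 13.9 + 3.3*0.1 + 16*0.34
PREN = 13.9 + 0.33 + 5.44 = 19.67

19.67


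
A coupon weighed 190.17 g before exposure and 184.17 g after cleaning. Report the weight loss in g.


Weight loss = initial − final
WL = 190.17 − 184.17 = 6.0 g

6.0 g


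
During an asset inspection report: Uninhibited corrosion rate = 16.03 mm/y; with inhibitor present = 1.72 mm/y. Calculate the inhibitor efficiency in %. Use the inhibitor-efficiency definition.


Apply the inhibitor-efficiency definition: IE = (CR_blank − CR_inh)/CR_blank × 100
IE = (16.03 − 1.72) / 16.03 × 100
IE = 14.31 / 16.03 × 100 = 89.3 %

89.3 %


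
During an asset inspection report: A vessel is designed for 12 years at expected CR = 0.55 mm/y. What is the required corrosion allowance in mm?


Corrosion allowance = CR × design life
CA = 0.55 * 12 = 6.6 mm

6.6 mm


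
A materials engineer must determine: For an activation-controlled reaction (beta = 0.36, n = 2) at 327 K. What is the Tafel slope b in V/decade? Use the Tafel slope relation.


Apply the Tafel slope relation: b = 2.303*R*T/(beta*n*F)
Numerator: 2.303 * 8.314 * 327 = 6261.12
Denominator: 0.36 * 2 * 96485 = 69469.2
b = 6261.12 / 69469.2 = 0.0901 V/decade

0.0901 V/decade


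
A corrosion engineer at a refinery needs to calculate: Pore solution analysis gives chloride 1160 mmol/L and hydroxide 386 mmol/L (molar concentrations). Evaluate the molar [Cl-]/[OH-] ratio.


Threshold parameter = [Cl-] / [OH-] (molar basis; both in mmol/L, so units cancel)
Ratio = 1160 / 386 = 3.01

3.01


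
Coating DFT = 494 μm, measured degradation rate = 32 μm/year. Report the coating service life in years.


Service life = thickness / degradation rate
Life = 494 / 32 = 15.4 years

15.4 years


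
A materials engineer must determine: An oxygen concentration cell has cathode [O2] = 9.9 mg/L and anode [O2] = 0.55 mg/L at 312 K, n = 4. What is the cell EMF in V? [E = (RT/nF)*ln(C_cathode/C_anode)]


Apply the Nernst concentration-cell relation: E = (RT/nF)*ln(C_cathode/C_anode)
RT/nF = 8.314*312/(4*96485) = 0.00672117 V
ln(9.9/0.55) = 2.89037
E = 0.00672117 * 2.89037 = 0.01943 V

0.01943 V


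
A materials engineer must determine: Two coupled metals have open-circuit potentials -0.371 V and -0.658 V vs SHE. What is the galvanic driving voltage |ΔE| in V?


Driving voltage is the absolute potential difference.
|ΔE| = |-0.371 − (-0.658)| = 0.287 V

0.287 V


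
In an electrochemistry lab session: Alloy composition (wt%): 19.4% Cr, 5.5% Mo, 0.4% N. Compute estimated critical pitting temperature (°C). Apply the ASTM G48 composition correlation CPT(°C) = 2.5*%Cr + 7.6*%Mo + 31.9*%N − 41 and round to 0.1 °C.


Apply the ASTM G48 empirical CPT estimate: CPT(°C) = 2.5*%Cr + 7.6*%Mo + 31.9*%N − 41
2.5*19.4 = 48.5; 7.6*5.5 = 41.8; 31.9*0.4 = 12.76
CPT = 48.5 + 41.8 + 12.76 − 41 = 62.06 °C
Rounded to 0.1 °C: CPT ≈ 62.1 °C

62.1 °C
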